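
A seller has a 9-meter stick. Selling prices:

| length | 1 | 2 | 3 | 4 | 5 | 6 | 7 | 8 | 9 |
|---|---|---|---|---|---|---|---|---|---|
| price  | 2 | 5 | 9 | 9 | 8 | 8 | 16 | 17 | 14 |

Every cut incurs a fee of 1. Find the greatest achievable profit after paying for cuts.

25

Consider every possible first cut. r[k] is the best of p[i]+r[k−i] over all sellable i≤k, charging 1 whenever i<k.
r[1] = 2
r[2] = 5
r[3] = 9
r[4] = 10  (first piece 1, then r[3]=9)
r[5] = 13  (first piece 2, then r[3]=9)
r[6] = 17  (first piece 3, then r[3]=9)
r[7] = 18  (first piece 1, then r[6]=17)
r[8] = 21  (first piece 2, then r[6]=17)
r[9] = 25  (first piece 3, then r[6]=17)
One optimal plan: pieces 3 + 3 + 3 (2 cuts) → 27 − 2 = 25.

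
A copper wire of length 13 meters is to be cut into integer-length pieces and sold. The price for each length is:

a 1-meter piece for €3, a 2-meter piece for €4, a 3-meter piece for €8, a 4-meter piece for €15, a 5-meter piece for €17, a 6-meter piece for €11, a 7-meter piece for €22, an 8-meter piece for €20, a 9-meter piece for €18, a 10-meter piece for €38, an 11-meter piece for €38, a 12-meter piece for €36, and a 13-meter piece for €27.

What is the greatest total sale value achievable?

Consider every possible first cut. v[k] is the best of p[i]+v[k−i] over all sellable i≤k.
v[1] = 3
v[2] = 6  (first piece 1, then v[1]=3)
v[3] = 9  (first piece 1, then v[2]=6)
v[4] = 15
v[5] = 18  (first piece 1, then v[4]=15)
v[6] = 21  (first piece 1, then v[5]=18)
v[7] = 24  (first piece 1, then v[6]=21)
v[8] = 30  (first piece 4, then v[4]=15)
v[9] = 33  (first piece 1, then v[8]=30)
v[10] = 38
v[11] = 41  (first piece 1, then v[10]=38)
v[12] = 45  (first piece 4, then v[8]=30)
v[13] = 48  (first piece 1, then v[12]=45)
One optimal cutting: 4 + 4 + 4 + 1 → €15 + €15 + €15 + €3 = €48.

48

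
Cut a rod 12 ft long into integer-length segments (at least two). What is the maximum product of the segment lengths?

81

Let f[k] be the best product for length k (with at least one cut). For each first piece i, the rest contributes max(k−i, f[k−i]).
Small cases: f[2]=1, f[3]=2, f[4]=4, f[5]=6.
f[6] = 3·max(3,2) = 3·3 = 9
f[7] = 2·max(5,6) = 2·6 = 12
f[8] = 2·max(6,9) = 2·9 = 18
f[9] = 3·max(6,9) = 3·9 = 27
f[10] = 2·max(8,18) = 2·18 = 36
f[11] = 2·max(9,27) = 2·27 = 54
f[12] = 3·max(9,27) = 3·27 = 81
One optimal split: 3 + 3 + 3 + 3; product 3·3·3·3 = 81.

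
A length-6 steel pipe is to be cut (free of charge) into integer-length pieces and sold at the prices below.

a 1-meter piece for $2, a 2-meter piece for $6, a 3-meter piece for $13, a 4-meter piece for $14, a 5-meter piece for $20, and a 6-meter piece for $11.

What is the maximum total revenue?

26

Consider every possible first cut. R[k] is the best of p[i]+R[k−i] over all sellable i≤k.
R[1] = 2
R[2] = max(2+2, 6+0) = 6
R[3] = max(2+6, 6+2, 13+0) = 13
R[4] = max(2+13, 6+6, 13+2, 14+0) = 15
R[5] = max(2+15, 6+13, 13+6, 14+2, 20+0) = 20
R[6] = max(2+20, 6+15, 13+13, 14+6, 20+2, 11+0) = 26
One optimal cutting: 3 + 3 → $13 + $13 = $26.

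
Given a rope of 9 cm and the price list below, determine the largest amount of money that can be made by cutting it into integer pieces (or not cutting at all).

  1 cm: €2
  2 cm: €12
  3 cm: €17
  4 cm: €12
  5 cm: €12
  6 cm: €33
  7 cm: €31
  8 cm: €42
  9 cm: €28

Consider every possible first cut. R[k] is the best of p[i]+R[k−i] over all sellable i≤k.
R[1] = 2
R[2] = 12
R[3] = 17
R[4] = 24  (first piece 2, then R[2]=12)
R[5] = 29  (first piece 2, then R[3]=17)
R[6] = 36  (first piece 2, then R[4]=24)
R[7] = 41  (first piece 2, then R[5]=29)
R[8] = 48  (first piece 2, then R[6]=36)
R[9] = 53  (first piece 2, then R[7]=41)
One optimal cutting: 3 + 2 + 2 + 2 → €17 + €12 + €12 + €12 = €53.

53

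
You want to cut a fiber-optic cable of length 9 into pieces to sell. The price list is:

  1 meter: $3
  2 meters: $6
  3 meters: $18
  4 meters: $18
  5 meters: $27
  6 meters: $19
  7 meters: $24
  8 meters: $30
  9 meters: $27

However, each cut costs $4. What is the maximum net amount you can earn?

Build r[k] bottom-up: r[k] = max over allowed piece i of (p[i] + r[k−i]) − 4 per cut.
r[1] = 3
r[2] = 6
r[3] = 18
r[4] = 18
r[5] = 27
r[6] = 32  (first piece 3, then r[3]=18)
r[7] = 32  (first piece 3, then r[4]=18)
r[8] = 41  (first piece 3, then r[5]=27)
r[9] = 46  (first piece 3, then r[6]=32)
One optimal plan: pieces 3 + 3 + 3 (2 cuts) → $54 − $8 = $46.

46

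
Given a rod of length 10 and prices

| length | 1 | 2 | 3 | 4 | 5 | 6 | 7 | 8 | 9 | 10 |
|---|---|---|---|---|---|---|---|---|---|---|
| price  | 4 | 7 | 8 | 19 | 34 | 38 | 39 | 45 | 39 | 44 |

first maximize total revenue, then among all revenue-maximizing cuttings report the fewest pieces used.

Consider every possible first cut. r[k] is the best of p[i]+r[k−i] over all sellable i≤k.
r[1] = 4
r[2] = max(4+4, 7+0) = 8
r[3] = max(4+8, 7+4, 8+0) = 12
r[4] = max(4+12, 7+8, 8+4, 19+0) = 19
r[5] = max(4+19, 7+12, 8+8, 19+4, 34+0) = 34
r[6] = max(4+34, 7+19, 8+12, 19+8, 34+4, 38+0) = 38
r[7] = max(4+38, 7+34, 8+19, …, 38+4, 39+0) = 42
r[8] = max(4+42, 7+38, 8+34, …, 39+4, 45+0) = 46
r[9] = max(4+46, 7+42, 8+38, …, 45+4, 39+0) = 53
r[10] = max(4+53, 7+46, 8+42, …, 39+4, 44+0) = 68
Maximum revenue is $68.
Now minimize piece count subject to staying optimal: for each k, pieces[k] = 1 + min over i with p[i]+r[k−i]=r[k] of pieces[k−i].
pieces[7] = 2
pieces[8] = 3
pieces[9] = 2
pieces[10] = 2

2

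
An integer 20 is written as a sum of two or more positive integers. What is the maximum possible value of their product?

Let m[k] be the best product for length k (with at least one cut). For each first piece i, the rest contributes max(k−i, m[k−i]).
m[2] = 1·max(1,0) = 1·1 = 1
m[3] = 1·max(2,1) = 1·2 = 2
m[4] = 2·max(2,1) = 2·2 = 4
m[5] = 2·max(3,2) = 2·3 = 6
m[6] = 3·max(3,2) = 3·3 = 9
m[7] = 2·max(5,6) = 2·6 = 12
m[8] = 2·max(6,9) = 2·9 = 18
m[9] = 3·max(6,9) = 3·9 = 27
m[10] = 2·max(8,18) = 2·18 = 36
m[11] = 2·max(9,27) = 2·27 = 54
m[12] = 3·max(9,27) = 3·27 = 81
m[13] = 2·max(11,54) = 2·54 = 108
m[14] = 2·max(12,81) = 2·81 = 162
m[15] = 3·max(12,81) = 3·81 = 243
m[16] = 2·max(14,162) = 2·162 = 324
m[17] = 2·max(15,243) = 2·243 = 486
m[18] = 3·max(15,243) = 3·243 = 729
m[19] = 2·max(17,486) = 2·486 = 972
m[20] = 2·max(18,729) = 2·729 = 1458
One optimal split: 3 + 3 + 3 + 3 + 3 + 3 + 2; product 3·3·3·3·3·3·2 = 1458.

1458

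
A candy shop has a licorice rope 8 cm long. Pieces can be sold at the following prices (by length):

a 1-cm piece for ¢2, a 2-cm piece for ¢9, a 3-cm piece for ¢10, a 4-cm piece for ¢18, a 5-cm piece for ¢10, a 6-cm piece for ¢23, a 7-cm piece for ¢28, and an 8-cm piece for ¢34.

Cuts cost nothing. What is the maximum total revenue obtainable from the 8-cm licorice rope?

36

Consider every possible first cut. best[k] is the best of p[i]+best[k−i] over all sellable i≤k.
best[1] = 2
best[2] = max(2+2, 9+0) = 9
best[3] = max(2+9, 9+2, 10+0) = 11
best[4] = max(2+11, 9+9, 10+2, 18+0) = 18
best[5] = max(2+18, 9+11, 10+9, 18+2, 10+0) = 20
best[6] = max(2+20, 9+18, 10+11, 18+9, 10+2, 23+0) = 27
best[7] = max(2+27, 9+20, 10+18, …, 23+2, 28+0) = 29
best[8] = max(2+29, 9+27, 10+20, …, 28+2, 34+0) = 36
One optimal cutting: 2 + 2 + 2 + 2 → ¢9 + ¢9 + ¢9 + ¢9 = ¢36.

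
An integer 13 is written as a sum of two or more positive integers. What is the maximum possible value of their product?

108

Fill f[k] for k=2..13: at each k try every first piece i and multiply by the better of (k−i) uncut or f[k−i].
f[2] = 1*max(1,0) = 1*1 = 1
f[3] = 1*max(2,1) = 1*2 = 2
f[4] = 2*max(2,1) = 2*2 = 4
f[5] = 2*max(3,2) = 2*3 = 6
f[6] = 3*max(3,2) = 3*3 = 9
f[7] = 2*max(5,6) = 2*6 = 12
f[8] = 2*max(6,9) = 2*9 = 18
f[9] = 3*max(6,9) = 3*9 = 27
f[10] = 2*max(8,18) = 2*18 = 36
f[11] = 2*max(9,27) = 2*27 = 54
f[12] = 3*max(9,27) = 3*27 = 81
f[13] = 2*max(11,54) = 2*54 = 108
One optimal split: 3 + 3 + 3 + 2 + 2; product 3*3*3*2*2 = 108.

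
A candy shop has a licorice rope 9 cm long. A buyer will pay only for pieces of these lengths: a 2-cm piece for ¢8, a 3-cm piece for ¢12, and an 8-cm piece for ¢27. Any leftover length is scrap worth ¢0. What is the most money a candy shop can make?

Build f[k] bottom-up: f[k] = max over allowed piece i of (p[i] + f[k−i]).
f[1] = 0
f[2] = 8
f[3] = max(8+0, 12+0) = 12
f[4] = max(8+8, 12+0) = 16
f[5] = max(8+12, 12+8) = 20
f[6] = max(8+16, 12+12) = 24
f[7] = max(8+20, 12+16) = 28
f[8] = max(8+24, 12+20, 27+0) = 32
f[9] = max(8+28, 12+24, 27+0) = 36
One optimal cutting: 3 + 2 + 2 + 2 → ¢36.

36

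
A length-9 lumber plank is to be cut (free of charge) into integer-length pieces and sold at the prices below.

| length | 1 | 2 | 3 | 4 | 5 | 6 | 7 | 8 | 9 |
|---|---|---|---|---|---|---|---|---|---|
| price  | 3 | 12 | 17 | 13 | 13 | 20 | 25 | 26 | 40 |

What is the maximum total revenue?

Consider every possible first cut. R[k] is the best of p[i]+R[k−i] over all sellable i≤k.
R[1] = 3
R[2] = max(3+3, 12+0) = 12
R[3] = max(3+12, 12+3, 17+0) = 17
R[4] = max(3+17, 12+12, 17+3, 13+0) = 24
R[5] = max(3+24, 12+17, 17+12, 13+3, 13+0) = 29
R[6] = max(3+29, 12+24, 17+17, 13+12, 13+3, 20+0) = 36
R[7] = max(3+36, 12+29, 17+24, …, 20+3, 25+0) = 41
R[8] = max(3+41, 12+36, 17+29, …, 25+3, 26+0) = 48
R[9] = max(3+48, 12+41, 17+36, …, 26+3, 40+0) = 53
One optimal cutting: 3 + 2 + 2 + 2 → $17 + $12 + $12 + $12 = $53.

53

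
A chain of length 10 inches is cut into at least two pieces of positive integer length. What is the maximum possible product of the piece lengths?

Fill f[k] for k=2..10: at each k try every first piece i and multiply by the better of (k−i) uncut or f[k−i].
f[2] = 1·max(1,0) = 1·1 = 1
f[3] = 1·max(2,1) = 1·2 = 2
f[4] = 2·max(2,1) = 2·2 = 4
f[5] = 2·max(3,2) = 2·3 = 6
f[6] = 3·max(3,2) = 3·3 = 9
f[7] = 2·max(5,6) = 2·6 = 12
f[8] = 2·max(6,9) = 2·9 = 18
f[9] = 3·max(6,9) = 3·9 = 27
f[10] = 2·max(8,18) = 2·18 = 36
One optimal split: 3 + 3 + 2 + 2; product 3·3·2·2 = 36.

36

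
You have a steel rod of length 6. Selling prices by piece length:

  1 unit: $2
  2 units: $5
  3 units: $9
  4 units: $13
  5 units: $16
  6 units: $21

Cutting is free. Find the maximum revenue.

21

Consider every possible first cut. R[k] is the best of p[i]+R[k−i] over all sellable i≤k.
R[1] = 2
R[2] = 5
R[3] = 9
R[4] = 13
R[5] = 16
R[6] = 21
Best is to sell the whole 6-unit piece uncut for $21.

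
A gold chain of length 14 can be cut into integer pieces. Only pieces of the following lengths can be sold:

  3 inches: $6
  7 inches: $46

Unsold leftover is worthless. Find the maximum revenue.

Consider every possible first cut. f[k] is the best of p[i]+f[k−i] over all sellable i≤k.
f[1] = 0
f[2] = 0
f[3] = 6
f[4] = 6
f[5] = 6
f[6] = 12  (first piece 3, then f[3]=6)
f[7] = max(6+6, 46+0) = 46
f[8] = max(6+6, 46+0) = 46
f[9] = max(6+12, 46+0) = 46
f[10] = max(6+46, 46+6) = 52
f[11] = max(6+46, 46+6) = 52
f[12] = max(6+46, 46+6) = 52
f[13] = max(6+52, 46+12) = 58
f[14] = max(6+52, 46+46) = 92
One optimal cutting: 7 + 7 → $92.

92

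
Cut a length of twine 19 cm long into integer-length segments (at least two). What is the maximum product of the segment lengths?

972

Define m[k] = max over 1≤i<k of i · max(k−i, m[k−i]); the inner max lets the remainder stay uncut if that's better.
Small cases: m[2]=1, m[3]=2, m[4]=4, m[5]=6, m[6]=9, m[7]=12, m[8]=18, m[9]=27, m[10]=36, m[11]=54, m[12]=81, m[13]=108.
m[14] = max(1·108, 2·81, 3·54, …, 12·2, 13·1) = 162
m[15] = max(1·162, 2·108, 3·81, …, 13·2, 14·1) = 243
m[16] = max(1·243, 2·162, 3·108, …, 14·2, 15·1) = 324
m[17] = max(1·324, 2·243, 3·162, …, 15·2, 16·1) = 486
m[18] = max(1·486, 2·324, 3·243, …, 16·2, 17·1) = 729
m[19] = max(1·729, 2·486, 3·324, …, 17·2, 18·1) = 972
One optimal split: 3 + 3 + 3 + 3 + 3 + 2 + 2; product 3·3·3·3·3·2·2 = 972.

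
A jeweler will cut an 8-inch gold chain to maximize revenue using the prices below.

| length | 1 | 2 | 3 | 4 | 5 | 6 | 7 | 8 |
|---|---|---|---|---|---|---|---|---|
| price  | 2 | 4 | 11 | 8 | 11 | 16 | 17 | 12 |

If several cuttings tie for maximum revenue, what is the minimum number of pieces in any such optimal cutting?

Consider every possible first cut. r[k] is the best of p[i]+r[k−i] over all sellable i≤k.
r[1] = 2
r[2] = 4  (first piece 1, then r[1]=2)
r[3] = 11
r[4] = 13  (first piece 1, then r[3]=11)
r[5] = 15  (first piece 1, then r[4]=13)
r[6] = 22  (first piece 3, then r[3]=11)
r[7] = 24  (first piece 1, then r[6]=22)
r[8] = 26  (first piece 1, then r[7]=24)
Maximum revenue is $26.
Now minimize piece count subject to staying optimal: for each k, pieces[k] = 1 + min over i with p[i]+r[k−i]=r[k] of pieces[k−i].
pieces[5] = 2
pieces[6] = 2
pieces[7] = 3
pieces[8] = 3

3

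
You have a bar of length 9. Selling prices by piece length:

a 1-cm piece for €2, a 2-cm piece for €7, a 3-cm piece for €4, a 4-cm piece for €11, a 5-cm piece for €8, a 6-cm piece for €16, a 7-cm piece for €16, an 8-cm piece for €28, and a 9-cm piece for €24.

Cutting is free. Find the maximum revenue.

30

Let r[k] be the best obtainable value from length k. For each k, try every first piece i and keep the best of price[i] + r[k−i].
r[1] = 2
r[2] = 7
r[3] = 9  (first piece 1, then r[2]=7)
r[4] = 14  (first piece 2, then r[2]=7)
r[5] = 16  (first piece 1, then r[4]=14)
r[6] = 21  (first piece 2, then r[4]=14)
r[7] = 23  (first piece 1, then r[6]=21)
r[8] = 28  (first piece 2, then r[6]=21)
r[9] = 30  (first piece 1, then r[8]=28)
One optimal cutting: 2 + 2 + 2 + 2 + 1 → €7 + €7 + €7 + €7 + €2 = €30.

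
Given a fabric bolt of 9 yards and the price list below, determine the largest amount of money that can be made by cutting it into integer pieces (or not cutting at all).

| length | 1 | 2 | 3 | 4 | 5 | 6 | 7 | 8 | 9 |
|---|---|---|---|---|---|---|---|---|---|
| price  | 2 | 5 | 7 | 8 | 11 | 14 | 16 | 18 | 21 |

22

Let best[k] be the best obtainable value from length k. For each k, try every first piece i and keep the best of price[i] + best[k−i].
best[1] = 2
best[2] = 5
best[3] = 7  (first piece 1, then best[2]=5)
best[4] = 10  (first piece 2, then best[2]=5)
best[5] = 12  (first piece 1, then best[4]=10)
best[6] = 15  (first piece 2, then best[4]=10)
best[7] = 17  (first piece 1, then best[6]=15)
best[8] = 20  (first piece 2, then best[6]=15)
best[9] = 22  (first piece 1, then best[8]=20)
One optimal cutting: 2 + 2 + 2 + 2 + 1 → $5 + $5 + $5 + $5 + $2 = $22.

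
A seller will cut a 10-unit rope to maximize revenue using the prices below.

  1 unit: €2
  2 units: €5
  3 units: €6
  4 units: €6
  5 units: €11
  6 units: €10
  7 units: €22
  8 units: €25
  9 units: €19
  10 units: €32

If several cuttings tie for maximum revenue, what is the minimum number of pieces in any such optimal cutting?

1

Build r[k] bottom-up: r[k] = max over allowed piece i of (p[i] + r[k−i]).
r[1] = 2
r[2] = max(2+2, 5+0) = 5
r[3] = max(2+5, 5+2, 6+0) = 7
r[4] = max(2+7, 5+5, 6+2, 6+0) = 10
r[5] = max(2+10, 5+7, 6+5, 6+2, 11+0) = 12
r[6] = max(2+12, 5+10, 6+7, 6+5, 11+2, 10+0) = 15
r[7] = max(2+15, 5+12, 6+10, …, 10+2, 22+0) = 22
r[8] = max(2+22, 5+15, 6+12, …, 22+2, 25+0) = 25
r[9] = max(2+25, 5+22, 6+15, …, 25+2, 19+0) = 27
r[10] = max(2+27, 5+25, 6+22, …, 19+2, 32+0) = 32
Maximum revenue is €32.
Now minimize piece count subject to staying optimal: for each k, pieces[k] = 1 + min over i with p[i]+r[k−i]=r[k] of pieces[k−i].
pieces[7] = 1
pieces[8] = 1
pieces[9] = 2
pieces[10] = 1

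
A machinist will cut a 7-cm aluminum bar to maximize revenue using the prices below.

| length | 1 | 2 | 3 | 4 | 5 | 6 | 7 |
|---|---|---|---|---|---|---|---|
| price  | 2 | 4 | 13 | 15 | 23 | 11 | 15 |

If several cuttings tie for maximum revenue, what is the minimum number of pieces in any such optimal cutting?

Consider every possible first cut. r[k] is the best of p[i]+r[k−i] over all sellable i≤k.
r[1] = 2
r[2] = max(2+2, 4+0) = 4
r[3] = max(2+4, 4+2, 13+0) = 13
r[4] = max(2+13, 4+4, 13+2, 15+0) = 15
r[5] = max(2+15, 4+13, 13+4, 15+2, 23+0) = 23
r[6] = max(2+23, 4+15, 13+13, 15+4, 23+2, 11+0) = 26
r[7] = max(2+26, 4+23, 13+15, …, 11+2, 15+0) = 28
Maximum revenue is $28.
Now minimize piece count subject to staying optimal: for each k, pieces[k] = 1 + min over i with p[i]+r[k−i]=r[k] of pieces[k−i].
pieces[4] = 1
pieces[5] = 1
pieces[6] = 2
pieces[7] = 2

2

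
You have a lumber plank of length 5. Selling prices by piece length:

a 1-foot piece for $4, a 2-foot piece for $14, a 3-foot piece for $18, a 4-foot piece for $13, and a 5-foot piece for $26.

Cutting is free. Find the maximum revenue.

Let best[k] be the best obtainable value from length k. For each k, try every first piece i and keep the best of price[i] + best[k−i].
best[1] = 4
best[2] = 14
best[3] = 18  (first piece 1, then best[2]=14)
best[4] = 28  (first piece 2, then best[2]=14)
best[5] = 32  (first piece 1, then best[4]=28)
One optimal cutting: 2 + 2 + 1 → $14 + $14 + $4 = $32.

32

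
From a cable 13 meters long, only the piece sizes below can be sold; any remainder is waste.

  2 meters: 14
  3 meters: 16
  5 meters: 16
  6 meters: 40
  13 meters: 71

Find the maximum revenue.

86

Let r[k] be the best obtainable value from length k. For each k, try every first piece i and keep the best of price[i] + r[k−i].
r[1] = 0
r[2] = 14
r[3] = 16
r[4] = 28  (first piece 2, then r[2]=14)
r[5] = 30  (first piece 2, then r[3]=16)
r[6] = 42  (first piece 2, then r[4]=28)
r[7] = 44  (first piece 2, then r[5]=30)
r[8] = 56  (first piece 2, then r[6]=42)
r[9] = 58  (first piece 2, then r[7]=44)
r[10] = 70  (first piece 2, then r[8]=56)
r[11] = 72  (first piece 2, then r[9]=58)
r[12] = 84  (first piece 2, then r[10]=70)
r[13] = 86  (first piece 2, then r[11]=72)
One optimal cutting: 3 + 2 + 2 + 2 + 2 + 2 → 86.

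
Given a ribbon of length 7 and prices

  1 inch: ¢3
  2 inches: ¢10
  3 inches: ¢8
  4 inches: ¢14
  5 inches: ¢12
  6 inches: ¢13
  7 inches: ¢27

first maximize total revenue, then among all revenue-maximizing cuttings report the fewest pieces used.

Let r[k] be the best obtainable value from length k. For each k, try every first piece i and keep the best of price[i] + r[k−i].
r[1] = 3
r[2] = 10
r[3] = 13  (first piece 1, then r[2]=10)
r[4] = 20  (first piece 2, then r[2]=10)
r[5] = 23  (first piece 1, then r[4]=20)
r[6] = 30  (first piece 2, then r[4]=20)
r[7] = 33  (first piece 1, then r[6]=30)
Maximum revenue is ¢33.
Now minimize piece count subject to staying optimal: for each k, pieces[k] = 1 + min over i with p[i]+r[k−i]=r[k] of pieces[k−i].
pieces[4] = 2
pieces[5] = 3
pieces[6] = 3
pieces[7] = 4

4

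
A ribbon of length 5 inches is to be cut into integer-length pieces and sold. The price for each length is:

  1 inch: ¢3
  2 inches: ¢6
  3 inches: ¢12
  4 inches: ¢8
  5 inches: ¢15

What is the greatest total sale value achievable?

Build v[k] bottom-up: v[k] = max over allowed piece i of (p[i] + v[k−i]).
v[1] = 3
v[2] = max(3+3, 6+0) = 6
v[3] = max(3+6, 6+3, 12+0) = 12
v[4] = max(3+12, 6+6, 12+3, 8+0) = 15
v[5] = max(3+15, 6+12, 12+6, 8+3, 15+0) = 18
One optimal cutting: 3 + 1 + 1 → ¢12 + ¢3 + ¢3 = ¢18.

18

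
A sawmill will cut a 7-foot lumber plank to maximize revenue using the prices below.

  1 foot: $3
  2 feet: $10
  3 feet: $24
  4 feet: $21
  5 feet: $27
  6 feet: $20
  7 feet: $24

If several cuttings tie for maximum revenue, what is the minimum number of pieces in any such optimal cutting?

Build r[k] bottom-up: r[k] = max over allowed piece i of (p[i] + r[k−i]).
r[1] = 3
r[2] = max(3+3, 10+0) = 10
r[3] = max(3+10, 10+3, 24+0) = 24
r[4] = max(3+24, 10+10, 24+3, 21+0) = 27
r[5] = max(3+27, 10+24, 24+10, 21+3, 27+0) = 34
r[6] = max(3+34, 10+27, 24+24, 21+10, 27+3, 20+0) = 48
r[7] = max(3+48, 10+34, 24+27, …, 20+3, 24+0) = 51
Maximum revenue is $51.
Now minimize piece count subject to staying optimal: for each k, pieces[k] = 1 + min over i with p[i]+r[k−i]=r[k] of pieces[k−i].
pieces[4] = 2
pieces[5] = 2
pieces[6] = 2
pieces[7] = 3

3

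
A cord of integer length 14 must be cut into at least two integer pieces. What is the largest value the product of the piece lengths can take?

Let prod[k] be the best product for length k (with at least one cut). For each first piece i, the rest contributes max(k−i, prod[k−i]).
prod[2] = 1*max(1,0) = 1*1 = 1
prod[3] = 1*max(2,1) = 1*2 = 2
prod[4] = 2*max(2,1) = 2*2 = 4
prod[5] = 2*max(3,2) = 2*3 = 6
prod[6] = 3*max(3,2) = 3*3 = 9
prod[7] = 2*max(5,6) = 2*6 = 12
prod[8] = 2*max(6,9) = 2*9 = 18
prod[9] = 3*max(6,9) = 3*9 = 27
prod[10] = 2*max(8,18) = 2*18 = 36
prod[11] = 2*max(9,27) = 2*27 = 54
prod[12] = 3*max(9,27) = 3*27 = 81
prod[13] = 2*max(11,54) = 2*54 = 108
prod[14] = 2*max(12,81) = 2*81 = 162
One optimal split: 3 + 3 + 3 + 3 + 2; product 3*3*3*3*2 = 162.

162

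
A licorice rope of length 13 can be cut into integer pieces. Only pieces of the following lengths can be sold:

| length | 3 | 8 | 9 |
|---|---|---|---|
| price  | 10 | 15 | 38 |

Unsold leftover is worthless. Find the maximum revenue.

Let f[k] be the best obtainable value from length k. For each k, try every first piece i and keep the best of price[i] + f[k−i].
f[1] = 0
f[2] = 0
f[3] = 10
f[4] = 10
f[5] = 10
f[6] = 20  (first piece 3, then f[3]=10)
f[7] = 20
f[8] = max(10+10, 15+0) = 20
f[9] = max(10+20, 15+0, 38+0) = 38
f[10] = max(10+20, 15+0, 38+0) = 38
f[11] = max(10+20, 15+10, 38+0) = 38
f[12] = max(10+38, 15+10, 38+10) = 48
f[13] = max(10+38, 15+10, 38+10) = 48
One optimal cutting: pieces 9 + 3 with 1 cm of scrap → ¢48.

48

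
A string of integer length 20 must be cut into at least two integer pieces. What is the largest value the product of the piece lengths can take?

1458

Let prod[k] be the best product for length k (with at least one cut). For each first piece i, the rest contributes max(k−i, prod[k−i]).
Small cases: prod[2]=1, prod[3]=2, prod[4]=4, prod[5]=6, prod[6]=9, prod[7]=12, prod[8]=18, prod[9]=27, prod[10]=36, prod[11]=54, prod[12]=81, prod[13]=108, prod[14]=162.
prod[15] = max(1*162, 2*108, 3*81, …, 13*2, 14*1) = 243
prod[16] = max(1*243, 2*162, 3*108, …, 14*2, 15*1) = 324
prod[17] = max(1*324, 2*243, 3*162, …, 15*2, 16*1) = 486
prod[18] = max(1*486, 2*324, 3*243, …, 16*2, 17*1) = 729
prod[19] = max(1*729, 2*486, 3*324, …, 17*2, 18*1) = 972
prod[20] = max(1*972, 2*729, 3*486, …, 18*2, 19*1) = 1458
One optimal split: 3 + 3 + 3 + 3 + 3 + 3 + 2; product 3*3*3*3*3*3*2 = 1458.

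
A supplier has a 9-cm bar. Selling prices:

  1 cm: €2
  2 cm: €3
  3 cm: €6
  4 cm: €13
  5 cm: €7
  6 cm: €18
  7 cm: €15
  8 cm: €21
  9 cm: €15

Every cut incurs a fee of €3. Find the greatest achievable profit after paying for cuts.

22

Build v[k] bottom-up: v[k] = max over allowed piece i of (p[i] + v[k−i]) − 3 per cut.
v[1] = 2
v[2] = 3
v[3] = 6
v[4] = 13
v[5] = 12  (first piece 1, then v[4]=13)
v[6] = 18
v[7] = 17  (first piece 1, then v[6]=18)
v[8] = 23  (first piece 4, then v[4]=13)
v[9] = 22  (first piece 1, then v[8]=23)
One optimal plan: pieces 4 + 4 + 1 (2 cuts) → €28 − €6 = €22.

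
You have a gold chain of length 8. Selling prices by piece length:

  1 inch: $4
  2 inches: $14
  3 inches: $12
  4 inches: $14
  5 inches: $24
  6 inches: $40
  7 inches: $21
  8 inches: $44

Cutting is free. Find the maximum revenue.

Build R[k] bottom-up: R[k] = max over allowed piece i of (p[i] + R[k−i]).
R[1] = 4
R[2] = 14
R[3] = 18  (first piece 1, then R[2]=14)
R[4] = 28  (first piece 2, then R[2]=14)
R[5] = 32  (first piece 1, then R[4]=28)
R[6] = 42  (first piece 2, then R[4]=28)
R[7] = 46  (first piece 1, then R[6]=42)
R[8] = 56  (first piece 2, then R[6]=42)
One optimal cutting: 2 + 2 + 2 + 2 → $14 + $14 + $14 + $14 = $56.

56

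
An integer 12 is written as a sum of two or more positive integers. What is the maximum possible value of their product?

Fill prod[k] for k=2..12: at each k try every first piece i and multiply by the better of (k−i) uncut or prod[k−i].
prod[2] = 1×max(1,0) = 1×1 = 1
prod[3] = 1×max(2,1) = 1×2 = 2
prod[4] = 2×max(2,1) = 2×2 = 4
prod[5] = 2×max(3,2) = 2×3 = 6
prod[6] = 3×max(3,2) = 3×3 = 9
prod[7] = 2×max(5,6) = 2×6 = 12
prod[8] = 2×max(6,9) = 2×9 = 18
prod[9] = 3×max(6,9) = 3×9 = 27
prod[10] = 2×max(8,18) = 2×18 = 36
prod[11] = 2×max(9,27) = 2×27 = 54
prod[12] = 3×max(9,27) = 3×27 = 81
One optimal split: 3 + 3 + 3 + 3; product 3×3×3×3 = 81.

81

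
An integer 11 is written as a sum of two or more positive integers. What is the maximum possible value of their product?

54

Fill m[k] for k=2..11: at each k try every first piece i and multiply by the better of (k−i) uncut or m[k−i].
m[2] = 1×max(1,0) = 1×1 = 1
m[3] = max(1×2, 2×1) = 2
m[4] = max(1×3, 2×2, 3×1) = 4
m[5] = max(1×4, 2×3, 3×2, 4×1) = 6
m[6] = max(1×6, 2×4, 3×3, 4×2, 5×1) = 9
m[7] = max(1×9, 2×6, 3×4, 4×3, 5×2, 6×1) = 12
m[8] = max(1×12, 2×9, 3×6, …, 6×2, 7×1) = 18
m[9] = max(1×18, 2×12, 3×9, …, 7×2, 8×1) = 27
m[10] = max(1×27, 2×18, 3×12, …, 8×2, 9×1) = 36
m[11] = max(1×36, 2×27, 3×18, …, 9×2, 10×1) = 54
One optimal split: 3 + 3 + 3 + 2; product 3×3×3×2 = 54.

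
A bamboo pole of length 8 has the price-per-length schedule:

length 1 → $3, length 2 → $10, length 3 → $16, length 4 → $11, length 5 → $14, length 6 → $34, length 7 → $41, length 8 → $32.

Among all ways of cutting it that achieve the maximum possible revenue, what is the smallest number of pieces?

2

Let r[k] be the best obtainable value from length k. For each k, try every first piece i and keep the best of price[i] + r[k−i].
r[1] = 3
r[2] = max(3+3, 10+0) = 10
r[3] = max(3+10, 10+3, 16+0) = 16
r[4] = max(3+16, 10+10, 16+3, 11+0) = 20
r[5] = max(3+20, 10+16, 16+10, 11+3, 14+0) = 26
r[6] = max(3+26, 10+20, 16+16, 11+10, 14+3, 34+0) = 34
r[7] = max(3+34, 10+26, 16+20, …, 34+3, 41+0) = 41
r[8] = max(3+41, 10+34, 16+26, …, 41+3, 32+0) = 44
Maximum revenue is $44.
Now minimize piece count subject to staying optimal: for each k, pieces[k] = 1 + min over i with p[i]+r[k−i]=r[k] of pieces[k−i].
pieces[5] = 2
pieces[6] = 1
pieces[7] = 1
pieces[8] = 2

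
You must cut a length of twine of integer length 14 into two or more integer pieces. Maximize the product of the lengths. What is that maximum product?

162

Let P[k] be the best product for length k (with at least one cut). For each first piece i, the rest contributes max(k−i, P[k−i]).
P[2] = 1×max(1,0) = 1×1 = 1
P[3] = max(1×2, 2×1) = 2
P[4] = max(1×3, 2×2, 3×1) = 4
P[5] = max(1×4, 2×3, 3×2, 4×1) = 6
P[6] = max(1×6, 2×4, 3×3, 4×2, 5×1) = 9
P[7] = max(1×9, 2×6, 3×4, 4×3, 5×2, 6×1) = 12
P[8] = max(1×12, 2×9, 3×6, …, 6×2, 7×1) = 18
P[9] = max(1×18, 2×12, 3×9, …, 7×2, 8×1) = 27
P[10] = max(1×27, 2×18, 3×12, …, 8×2, 9×1) = 36
P[11] = max(1×36, 2×27, 3×18, …, 9×2, 10×1) = 54
P[12] = max(1×54, 2×36, 3×27, …, 10×2, 11×1) = 81
P[13] = max(1×81, 2×54, 3×36, …, 11×2, 12×1) = 108
P[14] = max(1×108, 2×81, 3×54, …, 12×2, 13×1) = 162
One optimal split: 3 + 3 + 3 + 3 + 2; product 3×3×3×3×2 = 162.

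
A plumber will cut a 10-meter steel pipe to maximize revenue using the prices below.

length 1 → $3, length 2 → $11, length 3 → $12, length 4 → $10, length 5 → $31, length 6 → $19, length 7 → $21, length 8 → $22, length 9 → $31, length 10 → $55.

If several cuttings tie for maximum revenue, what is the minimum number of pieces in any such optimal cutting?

2

Consider every possible first cut. r[k] is the best of p[i]+r[k−i] over all sellable i≤k.
r[1] = 3
r[2] = 11
r[3] = 14  (first piece 1, then r[2]=11)
r[4] = 22  (first piece 2, then r[2]=11)
r[5] = 31
r[6] = 34  (first piece 1, then r[5]=31)
r[7] = 42  (first piece 2, then r[5]=31)
r[8] = 45  (first piece 1, then r[7]=42)
r[9] = 53  (first piece 2, then r[7]=42)
r[10] = 62  (first piece 5, then r[5]=31)
Maximum revenue is $62.
Now minimize piece count subject to staying optimal: for each k, pieces[k] = 1 + min over i with p[i]+r[k−i]=r[k] of pieces[k−i].
pieces[7] = 2
pieces[8] = 3
pieces[9] = 3
pieces[10] = 2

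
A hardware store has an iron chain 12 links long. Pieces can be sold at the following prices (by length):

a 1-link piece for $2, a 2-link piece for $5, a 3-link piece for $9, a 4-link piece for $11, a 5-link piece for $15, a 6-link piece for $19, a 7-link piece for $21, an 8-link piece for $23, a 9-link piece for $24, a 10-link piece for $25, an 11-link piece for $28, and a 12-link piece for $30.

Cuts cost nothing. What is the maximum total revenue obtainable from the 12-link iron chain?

Consider every possible first cut. best[k] is the best of p[i]+best[k−i] over all sellable i≤k.
best[1] = 2
best[2] = max(2+2, 5+0) = 5
best[3] = max(2+5, 5+2, 9+0) = 9
best[4] = max(2+9, 5+5, 9+2, 11+0) = 11
best[5] = max(2+11, 5+9, 9+5, 11+2, 15+0) = 15
best[6] = max(2+15, 5+11, 9+9, 11+5, 15+2, 19+0) = 19
best[7] = max(2+19, 5+15, 9+11, …, 19+2, 21+0) = 21
best[8] = max(2+21, 5+19, 9+15, …, 21+2, 23+0) = 24
best[9] = max(2+24, 5+21, 9+19, …, 23+2, 24+0) = 28
best[10] = max(2+28, 5+24, 9+21, …, 24+2, 25+0) = 30
best[11] = max(2+30, 5+28, 9+24, …, 25+2, 28+0) = 34
best[12] = max(2+34, 5+30, 9+28, …, 28+2, 30+0) = 38
One optimal cutting: 6 + 6 → $19 + $19 = $38.

38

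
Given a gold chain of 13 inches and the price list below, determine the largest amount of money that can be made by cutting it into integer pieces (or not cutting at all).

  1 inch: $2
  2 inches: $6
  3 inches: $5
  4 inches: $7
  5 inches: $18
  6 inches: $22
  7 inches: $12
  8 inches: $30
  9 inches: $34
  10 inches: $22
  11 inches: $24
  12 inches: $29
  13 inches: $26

48

Consider every possible first cut. R[k] is the best of p[i]+R[k−i] over all sellable i≤k.
R[1] = 2
R[2] = 6
R[3] = 8  (first piece 1, then R[2]=6)
R[4] = 12  (first piece 2, then R[2]=6)
R[5] = 18
R[6] = 22
R[7] = 24  (first piece 1, then R[6]=22)
R[8] = 30
R[9] = 34
R[10] = 36  (first piece 1, then R[9]=34)
R[11] = 40  (first piece 2, then R[9]=34)
R[12] = 44  (first piece 6, then R[6]=22)
R[13] = 48  (first piece 5, then R[8]=30)
One optimal cutting: 8 + 5 → $30 + $18 = $48.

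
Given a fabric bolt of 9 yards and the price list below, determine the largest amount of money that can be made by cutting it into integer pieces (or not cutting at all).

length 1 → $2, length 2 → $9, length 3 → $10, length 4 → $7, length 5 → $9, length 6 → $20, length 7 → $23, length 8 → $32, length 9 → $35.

38

Build R[k] bottom-up: R[k] = max over allowed piece i of (p[i] + R[k−i]).
R[1] = 2
R[2] = max(2+2, 9+0) = 9
R[3] = max(2+9, 9+2, 10+0) = 11
R[4] = max(2+11, 9+9, 10+2, 7+0) = 18
R[5] = max(2+18, 9+11, 10+9, 7+2, 9+0) = 20
R[6] = max(2+20, 9+18, 10+11, 7+9, 9+2, 20+0) = 27
R[7] = max(2+27, 9+20, 10+18, …, 20+2, 23+0) = 29
R[8] = max(2+29, 9+27, 10+20, …, 23+2, 32+0) = 36
R[9] = max(2+36, 9+29, 10+27, …, 32+2, 35+0) = 38
One optimal cutting: 2 + 2 + 2 + 2 + 1 → $9 + $9 + $9 + $9 + $2 = $38.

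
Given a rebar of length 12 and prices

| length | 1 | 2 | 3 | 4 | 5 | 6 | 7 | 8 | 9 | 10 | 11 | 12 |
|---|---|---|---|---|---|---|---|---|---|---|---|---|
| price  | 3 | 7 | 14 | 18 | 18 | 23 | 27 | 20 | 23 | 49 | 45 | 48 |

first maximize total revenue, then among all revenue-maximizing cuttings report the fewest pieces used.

2

Build r[k] bottom-up: r[k] = max over allowed piece i of (p[i] + r[k−i]).
r[1] = 3
r[2] = max(3+3, 7+0) = 7
r[3] = max(3+7, 7+3, 14+0) = 14
r[4] = max(3+14, 7+7, 14+3, 18+0) = 18
r[5] = max(3+18, 7+14, 14+7, 18+3, 18+0) = 21
r[6] = max(3+21, 7+18, 14+14, 18+7, 18+3, 23+0) = 28
r[7] = max(3+28, 7+21, 14+18, …, 23+3, 27+0) = 32
r[8] = max(3+32, 7+28, 14+21, …, 27+3, 20+0) = 36
r[9] = max(3+36, 7+32, 14+28, …, 20+3, 23+0) = 42
r[10] = max(3+42, 7+36, 14+32, …, 23+3, 49+0) = 49
r[11] = max(3+49, 7+42, 14+36, …, 49+3, 45+0) = 52
r[12] = max(3+52, 7+49, 14+42, …, 45+3, 48+0) = 56
Maximum revenue is ₹56.
Now minimize piece count subject to staying optimal: for each k, pieces[k] = 1 + min over i with p[i]+r[k−i]=r[k] of pieces[k−i].
pieces[9] = 3
pieces[10] = 1
pieces[11] = 2
pieces[12] = 2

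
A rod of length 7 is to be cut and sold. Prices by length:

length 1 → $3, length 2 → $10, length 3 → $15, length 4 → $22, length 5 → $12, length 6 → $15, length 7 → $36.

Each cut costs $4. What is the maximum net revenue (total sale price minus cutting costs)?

36

Consider every possible first cut. net[k] is the best of p[i]+net[k−i] over all sellable i≤k, charging 4 whenever i<k.
net[1] = 3
net[2] = 10
net[3] = 15
net[4] = 22
net[5] = 21  (first piece 1, then net[4]=22)
net[6] = 28  (first piece 2, then net[4]=22)
net[7] = 36
Best is to make no cuts and sell whole for $36.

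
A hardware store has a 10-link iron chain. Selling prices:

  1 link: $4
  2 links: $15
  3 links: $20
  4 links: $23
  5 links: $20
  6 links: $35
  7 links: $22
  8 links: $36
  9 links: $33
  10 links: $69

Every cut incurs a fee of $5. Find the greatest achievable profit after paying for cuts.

69

Let r[k] be the best obtainable value from length k. For each k, try every first piece i and keep the best of price[i] + r[k−i] minus the 5 cut fee when i<k.
r[1] = 4
r[2] = max(4+4-5, 15+0) = 15
r[3] = max(4+15-5, 15+4-5, 20+0) = 20
r[4] = max(4+20-5, 15+15-5, 20+4-5, 23+0) = 25
r[5] = max(4+25-5, 15+20-5, 20+15-5, 23+4-5, 20+0) = 30
r[6] = max(4+30-5, 15+25-5, 20+20-5, 23+15-5, 20+4-5, 35+0) = 35
r[7] = max(4+35-5, 15+30-5, 20+25-5, …, 35+4-5, 22+0) = 40
r[8] = max(4+40-5, 15+35-5, 20+30-5, …, 22+4-5, 36+0) = 45
r[9] = max(4+45-5, 15+40-5, 20+35-5, …, 36+4-5, 33+0) = 50
r[10] = max(4+50-5, 15+45-5, 20+40-5, …, 33+4-5, 69+0) = 69
Best is to make no cuts and sell whole for $69.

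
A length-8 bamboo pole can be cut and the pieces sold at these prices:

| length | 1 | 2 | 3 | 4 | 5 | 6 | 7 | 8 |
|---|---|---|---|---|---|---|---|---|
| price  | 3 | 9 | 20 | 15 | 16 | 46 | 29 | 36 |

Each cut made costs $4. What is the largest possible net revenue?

51

Build v[k] bottom-up: v[k] = max over allowed piece i of (p[i] + v[k−i]) − 4 per cut.
v[1] = 3
v[2] = 9
v[3] = 20
v[4] = 19  (first piece 1, then v[3]=20)
v[5] = 25  (first piece 2, then v[3]=20)
v[6] = 46
v[7] = 45  (first piece 1, then v[6]=46)
v[8] = 51  (first piece 2, then v[6]=46)
One optimal plan: pieces 6 + 2 (1 cut) → $55 − $4 = $51.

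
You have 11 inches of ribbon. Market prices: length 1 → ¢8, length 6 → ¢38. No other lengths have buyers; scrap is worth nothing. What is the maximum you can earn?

Build f[k] bottom-up: f[k] = max over allowed piece i of (p[i] + f[k−i]).
f[1] = 8
f[2] = 16  (first piece 1, then f[1]=8)
f[3] = 24  (first piece 1, then f[2]=16)
f[4] = 32  (first piece 1, then f[3]=24)
f[5] = 40  (first piece 1, then f[4]=32)
f[6] = max(8+40, 38+0) = 48
f[7] = max(8+48, 38+8) = 56
f[8] = max(8+56, 38+16) = 64
f[9] = max(8+64, 38+24) = 72
f[10] = max(8+72, 38+32) = 80
f[11] = max(8+80, 38+40) = 88
One optimal cutting: 1 + 1 + 1 + 1 + 1 + 1 + 1 + 1 + 1 + 1 + 1 → ¢88.

88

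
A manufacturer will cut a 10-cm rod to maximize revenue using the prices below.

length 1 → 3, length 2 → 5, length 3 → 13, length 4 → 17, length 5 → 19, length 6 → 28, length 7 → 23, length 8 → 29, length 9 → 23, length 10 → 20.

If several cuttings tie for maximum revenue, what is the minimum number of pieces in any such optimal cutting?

2

Let r[k] be the best obtainable value from length k. For each k, try every first piece i and keep the best of price[i] + r[k−i].
r[1] = 3
r[2] = 6  (first piece 1, then r[1]=3)
r[3] = 13
r[4] = 17
r[5] = 20  (first piece 1, then r[4]=17)
r[6] = 28
r[7] = 31  (first piece 1, then r[6]=28)
r[8] = 34  (first piece 1, then r[7]=31)
r[9] = 41  (first piece 3, then r[6]=28)
r[10] = 45  (first piece 4, then r[6]=28)
Maximum revenue is 45.
Now minimize piece count subject to staying optimal: for each k, pieces[k] = 1 + min over i with p[i]+r[k−i]=r[k] of pieces[k−i].
pieces[7] = 2
pieces[8] = 2
pieces[9] = 2
pieces[10] = 2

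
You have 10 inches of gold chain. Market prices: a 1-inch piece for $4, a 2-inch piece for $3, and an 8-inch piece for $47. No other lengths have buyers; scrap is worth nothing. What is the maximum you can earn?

55

Let best[k] be the best obtainable value from length k. For each k, try every first piece i and keep the best of price[i] + best[k−i].
best[1] = 4
best[2] = max(4+4, 3+0) = 8
best[3] = max(4+8, 3+4) = 12
best[4] = max(4+12, 3+8) = 16
best[5] = max(4+16, 3+12) = 20
best[6] = max(4+20, 3+16) = 24
best[7] = max(4+24, 3+20) = 28
best[8] = max(4+28, 3+24, 47+0) = 47
best[9] = max(4+47, 3+28, 47+4) = 51
best[10] = max(4+51, 3+47, 47+8) = 55
One optimal cutting: 8 + 1 + 1 → $55.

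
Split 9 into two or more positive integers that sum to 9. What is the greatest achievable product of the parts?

27

Fill g[k] for k=2..9: at each k try every first piece i and multiply by the better of (k−i) uncut or g[k−i].
Small cases: g[2]=1, g[3]=2.
g[4] = 2*max(2,1) = 2*2 = 4
g[5] = 2*max(3,2) = 2*3 = 6
g[6] = 3*max(3,2) = 3*3 = 9
g[7] = 2*max(5,6) = 2*6 = 12
g[8] = 2*max(6,9) = 2*9 = 18
g[9] = 3*max(6,9) = 3*9 = 27
One optimal split: 3 + 3 + 3; product 3*3*3 = 27.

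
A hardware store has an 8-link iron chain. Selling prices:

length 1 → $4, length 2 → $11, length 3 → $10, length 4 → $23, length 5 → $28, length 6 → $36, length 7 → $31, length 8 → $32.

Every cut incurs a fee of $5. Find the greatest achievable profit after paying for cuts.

42

Let r[k] be the best obtainable value from length k. For each k, try every first piece i and keep the best of price[i] + r[k−i] minus the 5 cut fee when i<k.
r[1] = 4
r[2] = 11
r[3] = 10  (first piece 1, then r[2]=11)
r[4] = 23
r[5] = 28
r[6] = 36
r[7] = 35  (first piece 1, then r[6]=36)
r[8] = 42  (first piece 2, then r[6]=36)
One optimal plan: pieces 6 + 2 (1 cut) → $47 − $5 = $42.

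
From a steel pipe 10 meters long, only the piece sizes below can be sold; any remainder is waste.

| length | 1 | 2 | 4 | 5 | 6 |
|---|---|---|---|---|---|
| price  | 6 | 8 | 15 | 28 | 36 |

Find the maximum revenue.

Let r[k] be the best obtainable value from length k. For each k, try every first piece i and keep the best of price[i] + r[k−i].
r[1] = 6
r[2] = 12  (first piece 1, then r[1]=6)
r[3] = 18  (first piece 1, then r[2]=12)
r[4] = 24  (first piece 1, then r[3]=18)
r[5] = 30  (first piece 1, then r[4]=24)
r[6] = 36  (first piece 1, then r[5]=30)
r[7] = 42  (first piece 1, then r[6]=36)
r[8] = 48  (first piece 1, then r[7]=42)
r[9] = 54  (first piece 1, then r[8]=48)
r[10] = 60  (first piece 1, then r[9]=54)
One optimal cutting: 1 + 1 + 1 + 1 + 1 + 1 + 1 + 1 + 1 + 1 → $60.

60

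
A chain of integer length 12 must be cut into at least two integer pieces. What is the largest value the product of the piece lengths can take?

81

Fill P[k] for k=2..12: at each k try every first piece i and multiply by the better of (k−i) uncut or P[k−i].
P[2] = 1*max(1,0) = 1*1 = 1
P[3] = 1*max(2,1) = 1*2 = 2
P[4] = 2*max(2,1) = 2*2 = 4
P[5] = 2*max(3,2) = 2*3 = 6
P[6] = 3*max(3,2) = 3*3 = 9
P[7] = 2*max(5,6) = 2*6 = 12
P[8] = 2*max(6,9) = 2*9 = 18
P[9] = 3*max(6,9) = 3*9 = 27
P[10] = 2*max(8,18) = 2*18 = 36
P[11] = 2*max(9,27) = 2*27 = 54
P[12] = 3*max(9,27) = 3*27 = 81
One optimal split: 3 + 3 + 3 + 3; product 3*3*3*3 = 81.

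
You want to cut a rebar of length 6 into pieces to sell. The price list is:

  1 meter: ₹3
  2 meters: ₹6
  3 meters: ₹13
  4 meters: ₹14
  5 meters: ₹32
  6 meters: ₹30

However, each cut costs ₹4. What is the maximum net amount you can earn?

31

Consider every possible first cut. v[k] is the best of p[i]+v[k−i] over all sellable i≤k, charging 4 whenever i<k.
v[1] = 3
v[2] = 6
v[3] = 13
v[4] = 14
v[5] = 32
v[6] = 31  (first piece 1, then v[5]=32)
One optimal plan: pieces 5 + 1 (1 cut) → ₹35 − ₹4 = ₹31.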